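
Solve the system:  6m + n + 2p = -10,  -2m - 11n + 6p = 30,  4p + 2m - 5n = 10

infinitely many solutions

Row-reduce:
R1 ← R1 / (6).
R2 ← R2 + 2·R1.
R3 ← R3 − 2·R1.
R2 ← R2 / (-32/3).
R1 ← R1 − 1/6·R2.
R3 ← R3 + 16/3·R2.
Rank is 2 with 3 unknowns, leaving p free.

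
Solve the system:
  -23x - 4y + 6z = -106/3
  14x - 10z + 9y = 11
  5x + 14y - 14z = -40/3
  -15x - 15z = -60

Row-reduce the augmented matrix:
R1 ← R1 / (-23).
R2 ← R2 − 14·R1.
R3 ← R3 − 5·R1.
R4 ← R4 + 15·R1.
R2 ← R2 / (151/23).
R1 ← R1 − 4/23·R2.
R3 ← R3 − 302/23·R2.
R4 ← R4 − 60/23·R2.
Swap R3 and R4.
R3 ← R3 / (-2475/151).
R1 ← R1 + 14/151·R3.
R2 ← R2 + 146/151·R3.
R4 reduces to 0 = 0, so the extra equation is consistent.
Reading off the reduced rows gives x = 2, y = 1/3, z = 2.

x = 2, y = 1/3, z = 2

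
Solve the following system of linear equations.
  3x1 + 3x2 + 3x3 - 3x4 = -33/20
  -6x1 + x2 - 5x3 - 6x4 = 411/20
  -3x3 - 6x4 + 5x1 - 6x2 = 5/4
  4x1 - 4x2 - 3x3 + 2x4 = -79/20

x1 = -4/5, x2 = 1, x3 = -7/4, x4 = -1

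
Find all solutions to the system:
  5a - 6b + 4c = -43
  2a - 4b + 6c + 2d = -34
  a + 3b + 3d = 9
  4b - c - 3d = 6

Row-reduce the augmented matrix:
R1 ← R1 / (5).
R2 ← R2 − 2·R1.
R3 ← R3 − 1·R1.
R2 ← R2 / (-8/5).
R1 ← R1 + 6/5·R2.
R3 ← R3 − 21/5·R2.
R4 ← R4 − 4·R2.
R3 ← R3 / (43/4).
R1 ← R1 + 5/2·R3.
R2 ← R2 + 11/4·R3.
R4 ← R4 − 10·R3.
R4 ← R4 / (-244/43).
R1 ← R1 − 18/43·R4.
R2 ← R2 − 37/43·R4.
R3 ← R3 − 33/43·R4.
Reading off the reduced rows gives a = -3, b = 2, c = -4, d = 2.

a = -3, b = 2, c = -4, d = 2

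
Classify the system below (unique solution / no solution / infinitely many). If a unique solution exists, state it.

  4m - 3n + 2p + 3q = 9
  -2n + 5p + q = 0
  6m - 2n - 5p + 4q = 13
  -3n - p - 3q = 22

Row-reduce the augmented matrix:
R1 ← R1 / (4).
R3 ← R3 − 6·R1.
R2 ← R2 / (-2).
R1 ← R1 + 3/4·R2.
R3 ← R3 − 5/2·R2.
R4 ← R4 + 3·R2.
R3 ← R3 / (-7/4).
R1 ← R1 + 11/8·R3.
R2 ← R2 + 5/2·R3.
R4 ← R4 + 17/2·R3.
R4 ← R4 / (-57/7).
R1 ← R1 + 3/14·R4.
R2 ← R2 + 11/7·R4.
R3 ← R3 + 3/7·R4.
Reading off the reduced rows gives m = 2, n = -4, p = -1, q = -3.

m = 2, n = -4, p = -1, q = -3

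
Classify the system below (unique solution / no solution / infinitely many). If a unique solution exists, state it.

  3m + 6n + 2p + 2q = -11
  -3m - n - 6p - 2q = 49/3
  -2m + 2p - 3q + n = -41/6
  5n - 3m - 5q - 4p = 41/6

Row-reduce the augmented matrix:
R1 ← R1 / (3).
R2 ← R2 + 3·R1.
R3 ← R3 + 2·R1.
R4 ← R4 + 3·R1.
R2 ← R2 / (5).
R1 ← R1 − 2·R2.
R3 ← R3 − 5·R2.
R4 ← R4 − 11·R2.
R3 ← R3 / (22/3).
R1 ← R1 − 34/15·R3.
R2 ← R2 + 4/5·R3.
R4 ← R4 − 34/5·R3.
R4 ← R4 / (-16/11).
R1 ← R1 − 13/11·R4.
R2 ← R2 + 2/11·R4.
R3 ← R3 + 5/22·R4.
Reading off the reduced rows gives m = 2, n = -4/3, p = -3, q = -3/2.

m = 2, n = -4/3, p = -3, q = -3/2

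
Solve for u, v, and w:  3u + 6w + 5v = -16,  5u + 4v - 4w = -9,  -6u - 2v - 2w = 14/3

u = 1/3, v = -3, w = -1/3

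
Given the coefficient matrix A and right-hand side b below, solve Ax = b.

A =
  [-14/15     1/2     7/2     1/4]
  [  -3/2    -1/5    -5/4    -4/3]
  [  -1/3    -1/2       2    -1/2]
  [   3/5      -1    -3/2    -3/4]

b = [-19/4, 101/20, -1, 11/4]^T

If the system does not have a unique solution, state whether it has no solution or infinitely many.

no solution

Row-reduce:
R1 ← R1 / (-14/15).
R2 ← R2 + 3/2·R1.
R3 ← R3 + 1/3·R1.
R4 ← R4 − 3/5·R1.
R2 ← R2 / (-281/280).
R1 ← R1 + 15/28·R2.
R3 ← R3 + 19/28·R2.
R4 ← R4 + 19/28·R2.
R3 ← R3 / (1517/281).
R1 ← R1 + 45/562·R3.
R2 ← R2 − 1925/281·R3.
R4 ← R4 − 1517/281·R3.
Row 4 reduces to 0 = -1, a contradiction. The system is inconsistent.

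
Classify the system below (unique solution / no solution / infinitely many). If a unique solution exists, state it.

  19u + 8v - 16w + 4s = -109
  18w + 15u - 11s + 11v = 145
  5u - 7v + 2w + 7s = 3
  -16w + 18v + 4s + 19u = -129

Row-reduce the augmented matrix:
R1 ← R1 / (19).
R2 ← R2 − 15·R1.
R3 ← R3 − 5·R1.
R4 ← R4 − 19·R1.
R2 ← R2 / (89/19).
R1 ← R1 − 8/19·R2.
R3 ← R3 + 173/19·R2.
R4 ← R4 − 10·R2.
R3 ← R3 / (5852/89).
R1 ← R1 + 320/89·R3.
R2 ← R2 − 582/89·R3.
R4 ← R4 + 5820/89·R3.
R4 ← R4 / (12830/1463).
R1 ← R1 − 444/1463·R4.
R2 ← R2 + 1283/1463·R4.
R3 ← R3 + 480/1463·R4.
Reading off the reduced rows gives u = 1, v = -2, w = 6, s = -4.

u = 1, v = -2, w = 6, s = -4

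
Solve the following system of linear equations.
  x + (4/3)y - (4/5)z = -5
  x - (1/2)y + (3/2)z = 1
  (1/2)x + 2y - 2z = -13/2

x = -5, y = 3, z = 5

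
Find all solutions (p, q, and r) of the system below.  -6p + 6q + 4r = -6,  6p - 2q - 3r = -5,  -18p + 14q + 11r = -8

no solution

Row-reduce:
R1 ← R1 / (-6).
R2 ← R2 − 6·R1.
R3 ← R3 + 18·R1.
R2 ← R2 / (4).
R1 ← R1 + 1·R2.
R3 ← R3 + 4·R2.
Row 3 reduces to 0 = -1, a contradiction. The system is inconsistent.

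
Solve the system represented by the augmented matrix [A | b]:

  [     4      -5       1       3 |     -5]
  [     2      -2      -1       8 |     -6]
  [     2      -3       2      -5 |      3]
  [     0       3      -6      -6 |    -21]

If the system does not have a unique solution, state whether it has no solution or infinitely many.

no solution

Row-reduce:
R1 ← R1 / (4).
R2 ← R2 − 2·R1.
R3 ← R3 − 2·R1.
R2 ← R2 / (1/2).
R1 ← R1 + 5/4·R2.
R3 ← R3 + 1/2·R2.
R4 ← R4 − 3·R2.
Swap R3 and R4.
R3 ← R3 / (3).
R1 ← R1 + 7/2·R3.
R2 ← R2 + 3·R3.
Row 4 reduces to 0 = 2, a contradiction. The system is inconsistent.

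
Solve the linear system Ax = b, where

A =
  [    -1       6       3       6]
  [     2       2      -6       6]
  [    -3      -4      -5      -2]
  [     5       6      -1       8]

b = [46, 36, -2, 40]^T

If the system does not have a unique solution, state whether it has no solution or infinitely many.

Row-reduce:
R1 ← R1 / (-1).
R2 ← R2 − 2·R1.
R3 ← R3 + 3·R1.
R4 ← R4 − 5·R1.
R2 ← R2 / (14).
R1 ← R1 + 6·R2.
R3 ← R3 + 22·R2.
R4 ← R4 − 36·R2.
R3 ← R3 / (-14).
R1 ← R1 + 3·R3.
R4 ← R4 − 14·R3.
Row 4 reduces to 0 = 2, a contradiction. The system is inconsistent.

no solution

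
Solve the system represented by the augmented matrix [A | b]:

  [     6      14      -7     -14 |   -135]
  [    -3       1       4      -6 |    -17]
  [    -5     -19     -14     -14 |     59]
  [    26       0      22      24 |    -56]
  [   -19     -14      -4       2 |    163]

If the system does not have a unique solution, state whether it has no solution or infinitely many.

Row-reduce the augmented matrix:
R1 ← R1 / (6).
R2 ← R2 + 3·R1.
R3 ← R3 + 5·R1.
R4 ← R4 − 26·R1.
R5 ← R5 + 19·R1.
R2 ← R2 / (8).
R1 ← R1 − 7/3·R2.
R3 ← R3 + 22/3·R2.
R4 ← R4 + 182/3·R2.
R5 ← R5 − 91/3·R2.
R3 ← R3 / (-155/8).
R1 ← R1 + 21/16·R3.
R2 ← R2 − 1/16·R3.
R4 ← R4 − 449/8·R3.
R5 ← R5 + 449/16·R3.
R4 ← R4 / (-19032/155).
R1 ← R1 − 1862/465·R4.
R2 ← R2 + 812/465·R4.
R3 ← R3 − 902/465·R4.
R5 ← R5 − 9516/155·R4.
R5 reduces to 0 = 0, so the extra equation is consistent.
Reading off the reduced rows gives x_1 = -5, x_2 = -4, x_3 = -1, x_4 = 4.

x_1 = -5, x_2 = -4, x_3 = -1, x_4 = 4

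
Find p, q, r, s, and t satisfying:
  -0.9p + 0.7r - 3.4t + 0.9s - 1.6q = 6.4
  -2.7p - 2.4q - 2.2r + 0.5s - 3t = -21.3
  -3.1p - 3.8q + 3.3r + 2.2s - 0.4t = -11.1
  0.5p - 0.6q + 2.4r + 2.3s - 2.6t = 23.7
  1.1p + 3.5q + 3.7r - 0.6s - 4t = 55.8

p = 4, q = 5, r = 5, s = 1, t = -4

Row-reduce the augmented matrix:
R1 ← R1 / (-9/10).
R2 ← R2 + 27/10·R1.
R3 ← R3 + 31/10·R1.
R4 ← R4 − 1/2·R1.
R5 ← R5 − 11/10·R1.
R2 ← R2 / (12/5).
R1 ← R1 − 16/9·R2.
R3 ← R3 − 77/45·R2.
R4 ← R4 + 67/45·R2.
R5 ← R5 − 139/90·R2.
R3 ← R3 / (4271/1080).
R1 ← R1 − 65/27·R3.
R2 ← R2 + 43/24·R3.
R4 ← R4 − 131/1080·R3.
R5 ← R5 − 15817/2160·R3.
R4 ← R4 / (60421/42710).
R1 ← R1 − 951/4271·R4.
R2 ← R2 + 5243/8542·R4.
R3 ← R3 − 722/4271·R4.
R5 ← R5 − 57903/85420·R4.
R5 ← R5 / (-1457758/60421).
R1 ← R1 + 319204/60421·R5.
R2 ← R2 − 344824/60421·R5.
R3 ← R3 − 95916/60421·R5.
R4 ← R4 + 9042/60421·R5.
Reading off the reduced rows gives p = 4, q = 5, r = 5, s = 1, t = -4.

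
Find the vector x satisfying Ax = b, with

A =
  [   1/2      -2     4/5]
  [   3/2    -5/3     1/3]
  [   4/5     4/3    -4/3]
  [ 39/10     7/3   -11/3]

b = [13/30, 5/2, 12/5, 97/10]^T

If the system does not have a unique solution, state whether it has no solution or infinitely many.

Row-reduce the augmented matrix:
R1 ← R1 / (1/2).
R2 ← R2 − 3/2·R1.
R3 ← R3 − 4/5·R1.
R4 ← R4 − 39/10·R1.
R2 ← R2 / (13/3).
R1 ← R1 + 4·R2.
R3 ← R3 − 68/15·R2.
R4 ← R4 − 269/15·R2.
R3 ← R3 / (-88/195).
R1 ← R1 + 4/13·R3.
R2 ← R2 + 31/65·R3.
R4 ← R4 + 88/65·R3.
R4 reduces to 0 = 0, so the extra equation is consistent.
Reading off the reduced rows gives x_1 = 5/3, x_2 = -1/5, x_3 = -1.

x_1 = 5/3, x_2 = -1/5, x_3 = -1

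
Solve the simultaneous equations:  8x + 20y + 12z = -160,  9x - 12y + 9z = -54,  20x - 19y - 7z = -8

Row-reduce the augmented matrix:
R1 ← R1 / (8).
R2 ← R2 − 9·R1.
R3 ← R3 − 20·R1.
R2 ← R2 / (-69/2).
R1 ← R1 − 5/2·R2.
R3 ← R3 + 69·R2.
R3 ← R3 / (-28).
R1 ← R1 − 27/23·R3.
R2 ← R2 − 3/23·R3.
Reading off the reduced rows gives x = -5, y = -3, z = -5.

x = -5, y = -3, z = -5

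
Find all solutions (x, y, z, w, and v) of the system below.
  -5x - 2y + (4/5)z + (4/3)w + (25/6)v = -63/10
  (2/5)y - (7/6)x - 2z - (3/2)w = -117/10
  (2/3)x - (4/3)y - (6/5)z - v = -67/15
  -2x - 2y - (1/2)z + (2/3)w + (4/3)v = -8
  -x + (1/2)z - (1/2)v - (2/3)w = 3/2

Row-reduce:
R1 ← R1 / (-5).
R2 ← R2 + 7/6·R1.
R3 ← R3 − 2/3·R1.
R4 ← R4 + 2·R1.
R5 ← R5 + 1·R1.
R2 ← R2 / (13/15).
R1 ← R1 − 2/5·R2.
R3 ← R3 + 8/5·R2.
R4 ← R4 + 6/5·R2.
R5 ← R5 − 2/5·R2.
R3 ← R3 / (-5002/975).
R1 ← R1 − 276/325·R3.
R2 ← R2 + 164/65·R3.
R4 ← R4 + 2501/650·R3.
R5 ← R5 − 877/650·R3.
Swap R4 and R5.
R4 ← R4 / (-2326/2501).
R1 ← R1 − 113/2501·R4.
R2 ← R2 + 65/122·R4.
R3 ← R3 − 4630/7503·R4.
Row 5 reduces to 0 = -3/2, a contradiction. The system is inconsistent.

no solution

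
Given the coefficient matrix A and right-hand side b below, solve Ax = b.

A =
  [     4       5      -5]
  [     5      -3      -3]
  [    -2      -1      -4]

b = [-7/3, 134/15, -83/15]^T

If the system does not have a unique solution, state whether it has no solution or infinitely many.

x_1 = 5/3, x_2 = -1, x_3 = 4/5

Row-reduce the augmented matrix:
R1 ← R1 / (4).
R2 ← R2 − 5·R1.
R3 ← R3 + 2·R1.
R2 ← R2 / (-37/4).
R1 ← R1 − 5/4·R2.
R3 ← R3 − 3/2·R2.
R3 ← R3 / (-221/37).
R1 ← R1 + 30/37·R3.
R2 ← R2 + 13/37·R3.
Reading off the reduced rows gives x_1 = 5/3, x_2 = -1, x_3 = 4/5.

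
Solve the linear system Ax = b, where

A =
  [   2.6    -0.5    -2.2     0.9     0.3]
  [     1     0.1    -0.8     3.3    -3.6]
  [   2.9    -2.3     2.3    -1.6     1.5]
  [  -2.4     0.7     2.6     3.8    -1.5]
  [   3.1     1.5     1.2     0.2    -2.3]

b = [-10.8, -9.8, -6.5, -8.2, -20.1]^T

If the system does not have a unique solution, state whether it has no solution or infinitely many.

x_1 = -5, x_2 = -4, x_3 = -2, x_4 = -4, x_5 = -2

Row-reduce the augmented matrix:
R1 ← R1 / (13/5).
R2 ← R2 − 1·R1.
R3 ← R3 − 29/10·R1.
R4 ← R4 + 12/5·R1.
R5 ← R5 − 31/10·R1.
R2 ← R2 / (19/65).
R1 ← R1 + 5/26·R2.
R3 ← R3 + 453/260·R2.
R4 ← R4 − 31/130·R2.
R5 ← R5 − 109/52·R2.
R3 ← R3 / (1911/380).
R1 ← R1 + 31/38·R3.
R2 ← R2 − 3/19·R3.
R4 ← R4 − 101/190·R3.
R5 ← R5 − 1327/380·R3.
R4 ← R4 / (12139/19110).
R1 ← R1 − 9026/1911·R4.
R2 ← R2 − 6137/637·R4.
R3 ← R3 − 5701/1911·R4.
R5 ← R5 + 620561/19110·R4.
R5 ← R5 / (11864533/48556).
R1 ← R1 + 865869/24278·R5.
R2 ← R2 + 887448/12139·R5.
R3 ← R3 + 560283/24278·R5.
R4 ← R4 − 76929/12139·R5.
Reading off the reduced rows gives x_1 = -5, x_2 = -4, x_3 = -2, x_4 = -4, x_5 = -2.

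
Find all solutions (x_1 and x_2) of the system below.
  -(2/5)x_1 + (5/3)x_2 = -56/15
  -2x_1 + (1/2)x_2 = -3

x_1 = 1, x_2 = -2

Row-reduce the augmented matrix:
R1 ← R1 / (-2/5).
R2 ← R2 + 2·R1.
R2 ← R2 / (-47/6).
R1 ← R1 + 25/6·R2.
Reading off the reduced rows gives x_1 = 1, x_2 = -2.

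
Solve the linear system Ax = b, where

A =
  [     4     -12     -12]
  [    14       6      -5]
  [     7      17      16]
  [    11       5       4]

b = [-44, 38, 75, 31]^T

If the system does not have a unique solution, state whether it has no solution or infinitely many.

Row-reduce the augmented matrix:
R1 ← R1 / (4).
R2 ← R2 − 14·R1.
R3 ← R3 − 7·R1.
R4 ← R4 − 11·R1.
R2 ← R2 / (48).
R1 ← R1 + 3·R2.
R3 ← R3 − 38·R2.
R4 ← R4 − 38·R2.
R3 ← R3 / (185/24).
R1 ← R1 + 11/16·R3.
R2 ← R2 − 37/48·R3.
R4 ← R4 − 185/24·R3.
R4 reduces to 0 = 0, so the extra equation is consistent.
Reading off the reduced rows gives x_1 = 1, x_2 = 4, x_3 = 0.

x_1 = 1, x_2 = 4, x_3 = 0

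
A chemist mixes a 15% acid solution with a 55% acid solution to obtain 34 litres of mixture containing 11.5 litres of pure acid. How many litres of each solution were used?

Let a = litres of solution A, b = litres of solution B.
  a + b = 34
  (3/20)a + (11/20)b = 23/2
Row-reduce the augmented matrix:
R2 ← R2 − 3/20·R1.
R2 ← R2 / (2/5).
R1 ← R1 − 1·R2.
Reading off the reduced rows gives a = 18, b = 16.

litres of solution A: 18, litres of solution B: 16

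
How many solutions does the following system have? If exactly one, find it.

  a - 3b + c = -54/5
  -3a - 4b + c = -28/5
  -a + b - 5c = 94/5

a = -9/5, b = 2, c = -3

Row-reduce the augmented matrix:
R2 ← R2 + 3·R1.
R3 ← R3 + 1·R1.
R2 ← R2 / (-13).
R1 ← R1 + 3·R2.
R3 ← R3 + 2·R2.
R3 ← R3 / (-60/13).
R1 ← R1 − 1/13·R3.
R2 ← R2 + 4/13·R3.
Reading off the reduced rows gives a = -9/5, b = 2, c = -3.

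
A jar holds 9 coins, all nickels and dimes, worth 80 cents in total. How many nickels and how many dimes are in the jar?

Let n = nickels, d = dimes.
  n + d = 9
  5n + 10d = 80
From equation 1: n = 9 − d.
Substitute into equation 2 and solve: d = 7.
Then n = 2.

nickels: 2, dimes: 7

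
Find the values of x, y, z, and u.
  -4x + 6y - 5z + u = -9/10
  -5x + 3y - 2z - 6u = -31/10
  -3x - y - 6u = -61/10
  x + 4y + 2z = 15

x = 2, y = 5/2, z = 3/2, u = -2/5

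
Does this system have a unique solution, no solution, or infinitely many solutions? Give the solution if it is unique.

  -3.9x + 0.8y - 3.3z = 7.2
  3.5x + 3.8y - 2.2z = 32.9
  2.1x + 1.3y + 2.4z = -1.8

x = 3, y = 3, z = -5

Row-reduce the augmented matrix:
R1 ← R1 / (-39/10).
R2 ← R2 − 7/2·R1.
R3 ← R3 − 21/10·R1.
R2 ← R2 / (881/195).
R1 ← R1 + 8/39·R2.
R3 ← R3 − 45/26·R2.
R3 ← R3 / (45819/17620).
R1 ← R1 − 539/881·R3.
R2 ← R2 + 2013/1762·R3.
Reading off the reduced rows gives x = 3, y = 3, z = -5.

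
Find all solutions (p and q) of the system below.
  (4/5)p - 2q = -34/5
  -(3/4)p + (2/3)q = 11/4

Row-reduce the augmented matrix:
R1 ← R1 / (4/5).
R2 ← R2 + 3/4·R1.
R2 ← R2 / (-29/24).
R1 ← R1 + 5/2·R2.
Reading off the reduced rows gives p = -1, q = 3.

p = -1, q = 3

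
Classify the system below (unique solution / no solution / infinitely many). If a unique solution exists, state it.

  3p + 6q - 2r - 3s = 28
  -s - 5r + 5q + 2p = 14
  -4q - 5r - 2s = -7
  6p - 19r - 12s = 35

infinitely many solutions

Row-reduce:
R1 ← R1 / (3).
R2 ← R2 − 2·R1.
R4 ← R4 − 6·R1.
R1 ← R1 − 2·R2.
R3 ← R3 + 4·R2.
R4 ← R4 + 12·R2.
R3 ← R3 / (-59/3).
R1 ← R1 − 20/3·R3.
R2 ← R2 + 11/3·R3.
R4 ← R4 + 59·R3.
Rank is 3 with 4 unknowns, leaving s free.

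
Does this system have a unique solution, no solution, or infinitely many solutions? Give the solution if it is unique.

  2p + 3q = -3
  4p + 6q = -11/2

Row-reduce:
R1 ← R1 / (2).
R2 ← R2 − 4·R1.
Row 2 reduces to 0 = 1/2, a contradiction. The system is inconsistent.

no solution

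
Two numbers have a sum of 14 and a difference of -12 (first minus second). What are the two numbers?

Let x = first number, y = second number.
  x + y = 14
  x - y = -12
Row-reduce the augmented matrix:
R2 ← R2 − 1·R1.
R2 ← R2 / (-2).
R1 ← R1 − 1·R2.
Reading off the reduced rows gives x = 1, y = 13.

first number: 1, second number: 13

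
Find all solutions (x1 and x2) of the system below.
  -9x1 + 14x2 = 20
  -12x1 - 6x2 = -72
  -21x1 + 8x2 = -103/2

Row-reduce:
R1 ← R1 / (-9).
R2 ← R2 + 12·R1.
R3 ← R3 + 21·R1.
R2 ← R2 / (-74/3).
R1 ← R1 + 14/9·R2.
R3 ← R3 + 74/3·R2.
Row 3 reduces to 0 = 1/2, a contradiction. The system is inconsistent.

no solution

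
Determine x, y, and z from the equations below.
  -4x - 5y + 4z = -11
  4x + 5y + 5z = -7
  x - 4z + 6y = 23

Row-reduce the augmented matrix:
R1 ← R1 / (-4).
R2 ← R2 − 4·R1.
R3 ← R3 − 1·R1.
Swap R2 and R3.
R2 ← R2 / (19/4).
R1 ← R1 − 5/4·R2.
R3 ← R3 / (9).
R1 ← R1 + 4/19·R3.
R2 ← R2 + 12/19·R3.
Reading off the reduced rows gives x = -3, y = 3, z = -2.

x = -3, y = 3, z = -2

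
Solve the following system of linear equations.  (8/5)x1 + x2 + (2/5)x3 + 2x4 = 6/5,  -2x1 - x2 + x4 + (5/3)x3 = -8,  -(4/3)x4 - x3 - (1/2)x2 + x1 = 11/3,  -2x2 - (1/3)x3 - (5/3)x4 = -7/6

no solution

Row-reduce:
R1 ← R1 / (8/5).
R2 ← R2 + 2·R1.
R3 ← R3 − 1·R1.
R2 ← R2 / (1/4).
R1 ← R1 − 5/8·R2.
R3 ← R3 + 9/8·R2.
R4 ← R4 + 2·R2.
R3 ← R3 / (17/2).
R1 ← R1 + 31/6·R3.
R2 ← R2 − 26/3·R3.
R4 ← R4 − 17·R3.
Row 4 reduces to 0 = -1/2, a contradiction. The system is inconsistent.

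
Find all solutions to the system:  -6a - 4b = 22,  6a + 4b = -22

Row-reduce:
R1 ← R1 / (-6).
R2 ← R2 − 6·R1.
Rank is 1 with 2 unknowns, leaving b free.

infinitely many solutions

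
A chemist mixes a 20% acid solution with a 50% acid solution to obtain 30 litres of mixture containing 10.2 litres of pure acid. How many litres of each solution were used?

litres of solution A: 16, litres of solution B: 14

Let a = litres of solution A, b = litres of solution B.
  b + a = 30
  (1/2)b + (1/5)a = 51/5
Row-reduce the augmented matrix:
R2 ← R2 − 1/5·R1.
R2 ← R2 / (3/10).
R1 ← R1 − 1·R2.
Reading off the reduced rows gives a = 16, b = 14.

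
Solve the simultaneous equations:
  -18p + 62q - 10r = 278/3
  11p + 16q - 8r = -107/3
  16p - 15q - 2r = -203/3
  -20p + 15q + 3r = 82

p = -3, q = 1, r = 7/3

Row-reduce the augmented matrix:
R1 ← R1 / (-18).
R2 ← R2 − 11·R1.
R3 ← R3 − 16·R1.
R4 ← R4 + 20·R1.
R2 ← R2 / (485/9).
R1 ← R1 + 31/9·R2.
R3 ← R3 − 361/9·R2.
R4 ← R4 + 485/9·R2.
R3 ← R3 / (-187/485).
R1 ← R1 + 168/485·R3.
R2 ← R2 + 127/485·R3.
R4 reduces to 0 = 0, so the extra equation is consistent.
Reading off the reduced rows gives p = -3, q = 1, r = 7/3.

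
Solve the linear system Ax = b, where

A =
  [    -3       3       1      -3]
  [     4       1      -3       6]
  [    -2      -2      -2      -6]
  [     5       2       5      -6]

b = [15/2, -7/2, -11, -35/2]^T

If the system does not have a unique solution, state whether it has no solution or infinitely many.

x_1 = -3, x_2 = 1, x_3 = 3/2, x_4 = 2

Row-reduce the augmented matrix:
R1 ← R1 / (-3).
R2 ← R2 − 4·R1.
R3 ← R3 + 2·R1.
R4 ← R4 − 5·R1.
R2 ← R2 / (5).
R1 ← R1 + 1·R2.
R3 ← R3 + 4·R2.
R4 ← R4 − 7·R2.
R3 ← R3 / (-4).
R1 ← R1 + 2/3·R3.
R2 ← R2 + 1/3·R3.
R4 ← R4 − 9·R3.
R4 ← R4 / (-96/5).
R1 ← R1 − 9/5·R4.
R2 ← R2 − 3/5·R4.
R3 ← R3 − 3/5·R4.
Reading off the reduced rows gives x_1 = -3, x_2 = 1, x_3 = 3/2, x_4 = 2.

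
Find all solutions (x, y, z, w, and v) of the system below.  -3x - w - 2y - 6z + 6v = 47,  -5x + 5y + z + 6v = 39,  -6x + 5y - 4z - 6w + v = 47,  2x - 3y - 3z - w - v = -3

Row-reduce:
R1 ← R1 / (-3).
R2 ← R2 + 5·R1.
R3 ← R3 + 6·R1.
R4 ← R4 − 2·R1.
R2 ← R2 / (25/3).
R1 ← R1 − 2/3·R2.
R3 ← R3 − 9·R2.
R4 ← R4 + 13/3·R2.
R3 ← R3 / (-97/25).
R1 ← R1 − 28/25·R3.
R2 ← R2 − 33/25·R3.
R4 ← R4 + 32/25·R3.
R4 ← R4 / (108/97).
R1 ← R1 + 143/97·R4.
R2 ← R2 + 172/97·R4.
R3 ← R3 − 145/97·R4.
Rank is 4 with 5 unknowns, leaving v free.

infinitely many solutions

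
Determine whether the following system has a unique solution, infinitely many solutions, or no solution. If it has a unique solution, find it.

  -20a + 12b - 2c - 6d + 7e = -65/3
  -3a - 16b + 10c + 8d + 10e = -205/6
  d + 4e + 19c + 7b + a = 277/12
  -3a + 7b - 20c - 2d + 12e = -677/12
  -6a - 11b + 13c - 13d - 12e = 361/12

Row-reduce the augmented matrix:
R1 ← R1 / (-20).
R2 ← R2 + 3·R1.
R3 ← R3 − 1·R1.
R4 ← R4 + 3·R1.
R5 ← R5 + 6·R1.
R2 ← R2 / (-89/5).
R1 ← R1 + 3/5·R2.
R3 ← R3 − 38/5·R2.
R4 ← R4 − 26/5·R2.
R5 ← R5 + 73/5·R2.
R3 ← R3 / (4147/178).
R1 ← R1 + 22/89·R3.
R2 ← R2 + 103/178·R3.
R4 ← R4 + 2971/178·R3.
R5 ← R5 − 917/178·R3.
R4 ← R4 / (19590/4147).
R1 ← R1 − 18/377·R4.
R2 ← R2 + 1610/4147·R4.
R3 ← R3 − 801/4147·R4.
R5 ← R5 + 80846/4147·R4.
R5 ← R5 / (1114501/19590).
R1 ← R1 + 4971/6530·R5.
R2 ← R2 − 2539/1959·R5.
R3 ← R3 + 5789/13060·R5.
R4 ← R4 − 161059/39180·R5.
Reading off the reduced rows gives a = 1/2, b = 5/4, c = 4/3, d = 1/2, e = -3.

a = 1/2, b = 5/4, c = 4/3, d = 1/2, e = -3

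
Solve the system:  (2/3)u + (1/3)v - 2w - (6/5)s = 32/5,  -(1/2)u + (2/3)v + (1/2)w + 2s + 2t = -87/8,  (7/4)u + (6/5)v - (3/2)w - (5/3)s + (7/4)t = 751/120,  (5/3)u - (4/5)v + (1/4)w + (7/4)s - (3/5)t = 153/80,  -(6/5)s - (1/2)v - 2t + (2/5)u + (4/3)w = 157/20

Row-reduce the augmented matrix:
R1 ← R1 / (2/3).
R2 ← R2 + 1/2·R1.
R3 ← R3 − 7/4·R1.
R4 ← R4 − 5/3·R1.
R5 ← R5 − 2/5·R1.
R2 ← R2 / (11/12).
R1 ← R1 − 1/2·R2.
R3 ← R3 − 13/40·R2.
R4 ← R4 + 49/30·R2.
R5 ← R5 + 7/10·R2.
R3 ← R3 / (903/220).
R1 ← R1 + 27/11·R3.
R2 ← R2 + 12/11·R3.
R4 ← R4 − 763/220·R3.
R5 ← R5 − 292/165·R3.
R4 ← R4 / (8957/1548).
R1 ← R1 + 2628/1505·R4.
R2 ← R2 − 1346/903·R4.
R3 ← R3 − 3608/13545·R4.
R5 ← R5 + 22633/203175·R4.
R5 ← R5 / (-227731/258375).
R1 ← R1 − 35943/223925·R5.
R2 ← R2 − 86058/44785·R5.
R3 ← R3 − 35303/223925·R5.
R4 ← R4 − 16131/44785·R5.
Reading off the reduced rows gives u = 3, v = 3/2, w = -3/4, s = -2, t = -3.

u = 3, v = 3/2, w = -3/4, s = -2, t = -3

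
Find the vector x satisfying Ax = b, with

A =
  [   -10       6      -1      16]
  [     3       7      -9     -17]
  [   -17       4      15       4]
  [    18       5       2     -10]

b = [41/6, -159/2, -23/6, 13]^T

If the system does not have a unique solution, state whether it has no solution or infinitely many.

x_1 = 8/3, x_2 = -2, x_3 = 5/2, x_4 = 3

Row-reduce the augmented matrix:
R1 ← R1 / (-10).
R2 ← R2 − 3·R1.
R3 ← R3 + 17·R1.
R4 ← R4 − 18·R1.
R2 ← R2 / (44/5).
R1 ← R1 + 3/5·R2.
R3 ← R3 + 31/5·R2.
R4 ← R4 − 79/5·R2.
R3 ← R3 / (893/88).
R1 ← R1 + 47/88·R3.
R2 ← R2 + 93/88·R3.
R4 ← R4 − 1487/88·R3.
R4 ← R4 / (83629/893).
R1 ← R1 + 78/19·R4.
R2 ← R2 + 4195/893·R4.
R3 ← R3 + 2798/893·R4.
Reading off the reduced rows gives x_1 = 8/3, x_2 = -2, x_3 = 5/2, x_4 = 3.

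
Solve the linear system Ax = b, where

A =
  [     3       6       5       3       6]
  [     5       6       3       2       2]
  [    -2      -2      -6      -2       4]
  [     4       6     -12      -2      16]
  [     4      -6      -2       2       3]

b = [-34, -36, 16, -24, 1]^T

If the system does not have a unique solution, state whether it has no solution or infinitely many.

infinitely many solutions

Row-reduce:
R1 ← R1 / (3).
R2 ← R2 − 5·R1.
R3 ← R3 + 2·R1.
R4 ← R4 − 4·R1.
R5 ← R5 − 4·R1.
R2 ← R2 / (-4).
R1 ← R1 − 2·R2.
R3 ← R3 − 2·R2.
R4 ← R4 + 2·R2.
R5 ← R5 + 14·R2.
R3 ← R3 / (-16/3).
R1 ← R1 + 1·R3.
R2 ← R2 − 4/3·R3.
R4 ← R4 + 16·R3.
R5 ← R5 − 10·R3.
Swap R4 and R5.
R4 ← R4 / (91/16).
R1 ← R1 + 7/32·R4.
R2 ← R2 − 3/8·R4.
R3 ← R3 − 9/32·R4.
Rank is 4 with 5 unknowns, leaving x_5 free.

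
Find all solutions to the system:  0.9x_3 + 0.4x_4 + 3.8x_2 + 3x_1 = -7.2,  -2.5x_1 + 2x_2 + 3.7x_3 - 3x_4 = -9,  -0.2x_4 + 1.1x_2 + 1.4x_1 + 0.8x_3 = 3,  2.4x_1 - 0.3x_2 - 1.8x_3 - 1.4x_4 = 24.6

Row-reduce the augmented matrix:
R1 ← R1 / (3).
R2 ← R2 + 5/2·R1.
R3 ← R3 − 7/5·R1.
R4 ← R4 − 12/5·R1.
R2 ← R2 / (31/6).
R1 ← R1 − 19/15·R2.
R3 ← R3 + 101/150·R2.
R4 ← R4 + 167/50·R2.
R3 ← R3 / (14879/15500).
R1 ← R1 + 613/775·R3.
R2 ← R2 − 267/310·R3.
R4 ← R4 − 5529/15500·R3.
R4 ← R4 / (-47182/14879).
R1 ← R1 − 2710/14879·R4.
R2 ← R2 − 2122/14879·R4.
R3 ← R3 + 11380/14879·R4.
Reading off the reduced rows gives x_1 = 6, x_2 = -6, x_3 = 0, x_4 = -6.

x_1 = 6, x_2 = -6, x_3 = 0, x_4 = -6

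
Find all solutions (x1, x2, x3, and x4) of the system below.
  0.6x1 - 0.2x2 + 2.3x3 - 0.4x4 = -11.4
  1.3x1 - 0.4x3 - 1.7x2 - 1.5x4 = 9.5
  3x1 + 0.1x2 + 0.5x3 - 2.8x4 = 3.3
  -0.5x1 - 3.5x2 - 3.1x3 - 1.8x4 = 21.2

x1 = 5, x2 = -3, x3 = -6, x4 = 3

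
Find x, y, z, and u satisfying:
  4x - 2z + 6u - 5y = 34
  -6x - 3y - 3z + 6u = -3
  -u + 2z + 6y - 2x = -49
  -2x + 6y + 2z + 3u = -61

Row-reduce the augmented matrix:
R1 ← R1 / (4).
R2 ← R2 + 6·R1.
R3 ← R3 + 2·R1.
R4 ← R4 + 2·R1.
R2 ← R2 / (-21/2).
R1 ← R1 + 5/4·R2.
R3 ← R3 − 7/2·R2.
R4 ← R4 − 7/2·R2.
R3 ← R3 / (-1).
R1 ← R1 − 3/14·R3.
R2 ← R2 − 4/7·R3.
R4 ← R4 + 1·R3.
R4 ← R4 / (4).
R1 ← R1 − 17/14·R4.
R2 ← R2 − 18/7·R4.
R3 ← R3 + 7·R4.
Reading off the reduced rows gives x = 3, y = -6, z = -5, u = -3.

x = 3, y = -6, z = -5, u = -3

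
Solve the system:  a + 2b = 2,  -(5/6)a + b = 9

a = -6, b = 4

From equation 1: a = 2 − 2·b.
Substitute into equation 2 and solve: b = 4.
Then a = -6.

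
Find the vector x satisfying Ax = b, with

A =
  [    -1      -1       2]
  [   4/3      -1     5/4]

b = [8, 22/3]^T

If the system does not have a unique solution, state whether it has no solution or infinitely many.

infinitely many solutions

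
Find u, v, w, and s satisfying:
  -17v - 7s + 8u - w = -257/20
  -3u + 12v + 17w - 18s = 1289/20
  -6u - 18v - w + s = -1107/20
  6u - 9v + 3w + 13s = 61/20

Row-reduce the augmented matrix:
R1 ← R1 / (8).
R2 ← R2 + 3·R1.
R3 ← R3 + 6·R1.
R4 ← R4 − 6·R1.
R2 ← R2 / (45/8).
R1 ← R1 + 17/8·R2.
R3 ← R3 + 123/4·R2.
R4 ← R4 − 15/4·R2.
R3 ← R3 / (1337/15).
R1 ← R1 − 277/45·R3.
R2 ← R2 − 133/45·R3.
R4 ← R4 + 22/3·R3.
R4 ← R4 / (29914/1337).
R1 ← R1 + 2353/4011·R4.
R2 ← R2 − 122/573·R4.
R3 ← R3 + 1755/1337·R4.
Reading off the reduced rows gives u = 11/4, v = 2, w = 13/5, s = -1/4.

u = 11/4, v = 2, w = 13/5, s = -1/4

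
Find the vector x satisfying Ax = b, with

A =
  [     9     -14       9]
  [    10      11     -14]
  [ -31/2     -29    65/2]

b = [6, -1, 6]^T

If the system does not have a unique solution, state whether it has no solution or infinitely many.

Row-reduce:
R1 ← R1 / (9).
R2 ← R2 − 10·R1.
R3 ← R3 + 31/2·R1.
R2 ← R2 / (239/9).
R1 ← R1 + 14/9·R2.
R3 ← R3 + 478/9·R2.
Row 3 reduces to 0 = 1, a contradiction. The system is inconsistent.

no solution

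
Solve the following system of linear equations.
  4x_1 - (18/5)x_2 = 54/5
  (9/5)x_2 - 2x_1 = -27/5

Row-reduce:
R1 ← R1 / (4).
R2 ← R2 + 2·R1.
Rank is 1 with 2 unknowns, leaving x_2 free.

infinitely many solutions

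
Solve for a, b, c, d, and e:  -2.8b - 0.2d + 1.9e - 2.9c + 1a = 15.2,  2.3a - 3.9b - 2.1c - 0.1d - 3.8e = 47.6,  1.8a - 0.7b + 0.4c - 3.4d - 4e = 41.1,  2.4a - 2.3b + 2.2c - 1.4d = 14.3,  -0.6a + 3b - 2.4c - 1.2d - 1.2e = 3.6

a = 1, b = -5, c = -3, d = -5, e = -5

Row-reduce the augmented matrix:
R2 ← R2 − 23/10·R1.
R3 ← R3 − 9/5·R1.
R4 ← R4 − 12/5·R1.
R5 ← R5 + 3/5·R1.
R2 ← R2 / (127/50).
R1 ← R1 + 14/5·R2.
R3 ← R3 − 217/50·R2.
R4 ← R4 − 221/50·R2.
R5 ← R5 − 33/25·R2.
R3 ← R3 / (-5559/2540).
R1 ← R1 − 543/254·R3.
R2 ← R2 − 457/254·R3.
R4 ← R4 − 3067/2540·R3.
R5 ← R5 + 4137/635·R3.
R4 ← R4 / (-19807/5559).
R1 ← R1 + 6251/1853·R4.
R2 ← R2 + 15916/5559·R4.
R3 ← R3 − 9284/5559·R4.
R5 ← R5 − 17369/1853·R4.
R5 ← R5 / (66987/3415).
R1 ← R1 + 45343/3415·R5.
R2 ← R2 + 29026/3415·R5.
R3 ← R3 − 11029/3415·R5.
R4 ← R4 + 12714/3415·R5.
Reading off the reduced rows gives a = 1, b = -5, c = -3, d = -5, e = -5.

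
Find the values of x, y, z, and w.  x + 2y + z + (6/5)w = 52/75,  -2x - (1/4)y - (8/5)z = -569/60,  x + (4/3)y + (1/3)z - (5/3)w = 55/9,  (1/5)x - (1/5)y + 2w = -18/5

x = 3, y = -1, z = 7/3, w = -11/5

Row-reduce the augmented matrix:
R2 ← R2 + 2·R1.
R3 ← R3 − 1·R1.
R4 ← R4 − 1/5·R1.
R2 ← R2 / (15/4).
R1 ← R1 − 2·R2.
R3 ← R3 + 2/3·R2.
R4 ← R4 + 3/5·R2.
R3 ← R3 / (-134/225).
R1 ← R1 − 59/75·R3.
R2 ← R2 − 8/75·R3.
R4 ← R4 + 17/125·R3.
R4 ← R4 / (9049/3350).
R1 ← R1 + 2213/670·R4.
R2 ← R2 − 68/335·R4.
R3 ← R3 − 549/134·R4.
Reading off the reduced rows gives x = 3, y = -1, z = 7/3, w = -11/5.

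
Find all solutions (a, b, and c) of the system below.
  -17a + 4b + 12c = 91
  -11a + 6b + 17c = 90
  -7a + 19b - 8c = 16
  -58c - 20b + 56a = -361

no solution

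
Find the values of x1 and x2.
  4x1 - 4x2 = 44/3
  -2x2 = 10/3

x1 = 2, x2 = -5/3

Row-reduce the augmented matrix:
R1 ← R1 / (4).
R2 ← R2 / (-2).
R1 ← R1 + 1·R2.
Reading off the reduced rows gives x1 = 2, x2 = -5/3.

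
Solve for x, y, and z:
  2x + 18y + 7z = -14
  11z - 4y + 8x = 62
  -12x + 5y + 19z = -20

Row-reduce the augmented matrix:
R1 ← R1 / (2).
R2 ← R2 − 8·R1.
R3 ← R3 + 12·R1.
R2 ← R2 / (-76).
R1 ← R1 − 9·R2.
R3 ← R3 − 113·R2.
R3 ← R3 / (2715/76).
R1 ← R1 − 113/76·R3.
R2 ← R2 − 17/76·R3.
Reading off the reduced rows gives x = 4, y = -2, z = 2.

x = 4, y = -2, z = 2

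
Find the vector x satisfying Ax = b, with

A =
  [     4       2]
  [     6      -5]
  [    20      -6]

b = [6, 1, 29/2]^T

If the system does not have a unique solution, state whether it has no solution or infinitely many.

Row-reduce:
R1 ← R1 / (4).
R2 ← R2 − 6·R1.
R3 ← R3 − 20·R1.
R2 ← R2 / (-8).
R1 ← R1 − 1/2·R2.
R3 ← R3 + 16·R2.
Row 3 reduces to 0 = 1/2, a contradiction. The system is inconsistent.

no solution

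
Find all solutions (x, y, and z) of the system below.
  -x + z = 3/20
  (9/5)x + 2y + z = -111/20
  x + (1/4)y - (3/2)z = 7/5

x = -11/4, y = 1, z = -13/5

Row-reduce the augmented matrix:
R1 ← R1 / (-1).
R2 ← R2 − 9/5·R1.
R3 ← R3 − 1·R1.
R2 ← R2 / (2).
R3 ← R3 − 1/4·R2.
R3 ← R3 / (-17/20).
R1 ← R1 + 1·R3.
R2 ← R2 − 7/5·R3.
Reading off the reduced rows gives x = -11/4, y = 1, z = -13/5.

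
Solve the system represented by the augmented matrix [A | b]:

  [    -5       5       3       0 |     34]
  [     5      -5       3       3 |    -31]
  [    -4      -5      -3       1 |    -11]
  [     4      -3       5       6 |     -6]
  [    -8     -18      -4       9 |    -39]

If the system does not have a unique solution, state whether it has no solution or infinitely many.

x_1 = -2, x_2 = 6, x_3 = -2, x_4 = 5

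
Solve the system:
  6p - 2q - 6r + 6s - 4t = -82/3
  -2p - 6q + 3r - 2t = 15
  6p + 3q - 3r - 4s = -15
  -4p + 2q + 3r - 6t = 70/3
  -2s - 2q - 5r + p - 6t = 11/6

Row-reduce the augmented matrix:
R1 ← R1 / (6).
R2 ← R2 + 2·R1.
R3 ← R3 − 6·R1.
R4 ← R4 + 4·R1.
R5 ← R5 − 1·R1.
R2 ← R2 / (-20/3).
R1 ← R1 + 1/3·R2.
R3 ← R3 − 5·R2.
R4 ← R4 − 2/3·R2.
R5 ← R5 + 5/3·R2.
R3 ← R3 / (15/4).
R1 ← R1 + 21/20·R3.
R2 ← R2 + 3/20·R3.
R4 ← R4 + 9/10·R3.
R5 ← R5 + 17/4·R3.
R4 ← R4 / (54/25).
R1 ← R1 + 37/25·R4.
R2 ← R2 + 16/25·R4.
R3 ← R3 + 34/15·R4.
R5 ← R5 + 197/15·R4.
R5 ← R5 / (-166/3).
R1 ← R1 + 6·R5.
R2 ← R2 + 2·R5.
R3 ← R3 + 26/3·R5.
R4 ← R4 + 4·R5.
Reading off the reduced rows gives p = -5/2, q = -1/3, r = 5/3, s = -3/2, t = -3/2.

p = -5/2, q = -1/3, r = 5/3, s = -3/2, t = -3/2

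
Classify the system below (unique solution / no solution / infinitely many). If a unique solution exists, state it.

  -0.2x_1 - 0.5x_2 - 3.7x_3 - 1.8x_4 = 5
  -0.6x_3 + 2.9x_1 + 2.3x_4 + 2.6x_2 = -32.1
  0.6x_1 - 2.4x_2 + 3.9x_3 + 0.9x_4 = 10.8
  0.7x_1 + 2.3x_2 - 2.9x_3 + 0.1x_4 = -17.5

Row-reduce the augmented matrix:
R1 ← R1 / (-1/5).
R2 ← R2 − 29/10·R1.
R3 ← R3 − 3/5·R1.
R4 ← R4 − 7/10·R1.
R2 ← R2 / (-93/20).
R1 ← R1 − 5/2·R2.
R3 ← R3 + 39/10·R2.
R4 ← R4 − 11/20·R2.
R3 ← R3 / (383/10).
R1 ← R1 + 32/3·R3.
R2 ← R2 − 35/3·R3.
R4 ← R4 + 334/15·R3.
R4 ← R4 / (-1558/59365).
R1 ← R1 − 6059/11873·R4.
R2 ← R2 − 4851/11873·R4.
R3 ← R3 − 4793/11873·R4.
Reading off the reduced rows gives x_1 = -4, x_2 = -5, x_3 = 1, x_4 = -3.

x_1 = -4, x_2 = -5, x_3 = 1, x_4 = -3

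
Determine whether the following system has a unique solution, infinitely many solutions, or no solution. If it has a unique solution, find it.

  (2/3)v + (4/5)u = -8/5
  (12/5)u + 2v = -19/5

no solution

Row-reduce:
R1 ← R1 / (4/5).
R2 ← R2 − 12/5·R1.
Row 2 reduces to 0 = 1, a contradiction. The system is inconsistent.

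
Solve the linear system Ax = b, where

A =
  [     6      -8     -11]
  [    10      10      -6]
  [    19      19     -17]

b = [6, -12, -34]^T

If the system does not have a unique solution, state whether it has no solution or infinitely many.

x_1 = 2, x_2 = -2, x_3 = 2

Row-reduce the augmented matrix:
R1 ← R1 / (6).
R2 ← R2 − 10·R1.
R3 ← R3 − 19·R1.
R2 ← R2 / (70/3).
R1 ← R1 + 4/3·R2.
R3 ← R3 − 133/3·R2.
R3 ← R3 / (-28/5).
R1 ← R1 + 79/70·R3.
R2 ← R2 − 37/70·R3.
Reading off the reduced rows gives x_1 = 2, x_2 = -2, x_3 = 2.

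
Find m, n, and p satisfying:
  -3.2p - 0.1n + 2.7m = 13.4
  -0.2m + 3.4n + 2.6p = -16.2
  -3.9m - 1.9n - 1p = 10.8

Row-reduce the augmented matrix:
R1 ← R1 / (27/10).
R2 ← R2 + 1/5·R1.
R3 ← R3 + 39/10·R1.
R2 ← R2 / (458/135).
R1 ← R1 + 1/27·R2.
R3 ← R3 + 92/45·R2.
R3 ← R3 / (-4807/1145).
R1 ← R1 + 531/458·R3.
R2 ← R2 − 319/458·R3.
Reading off the reduced rows gives m = -1, n = -1, p = -5.

m = -1, n = -1, p = -5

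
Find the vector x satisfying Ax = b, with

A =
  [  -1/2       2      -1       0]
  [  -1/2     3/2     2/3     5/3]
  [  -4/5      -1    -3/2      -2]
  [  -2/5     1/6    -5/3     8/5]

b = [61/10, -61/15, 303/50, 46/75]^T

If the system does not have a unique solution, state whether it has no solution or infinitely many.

x_1 = 9/5, x_2 = 2, x_3 = -3, x_4 = -5/2

Row-reduce the augmented matrix:
R1 ← R1 / (-1/2).
R2 ← R2 + 1/2·R1.
R3 ← R3 + 4/5·R1.
R4 ← R4 + 2/5·R1.
R2 ← R2 / (-1/2).
R1 ← R1 + 4·R2.
R3 ← R3 + 21/5·R2.
R4 ← R4 + 43/30·R2.
R3 ← R3 / (-139/10).
R1 ← R1 + 34/3·R3.
R2 ← R2 + 10/3·R3.
R4 ← R4 + 254/45·R3.
R4 ← R4 / (2307/695).
R1 ← R1 + 40/139·R4.
R2 ← R2 − 70/139·R4.
R3 ← R3 − 160/139·R4.
Reading off the reduced rows gives x_1 = 9/5, x_2 = 2, x_3 = -3, x_4 = -5/2.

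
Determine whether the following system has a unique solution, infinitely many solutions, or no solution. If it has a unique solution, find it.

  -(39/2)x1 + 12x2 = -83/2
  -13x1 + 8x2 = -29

Row-reduce:
R1 ← R1 / (-39/2).
R2 ← R2 + 13·R1.
Row 2 reduces to 0 = -4/3, a contradiction. The system is inconsistent.

no solution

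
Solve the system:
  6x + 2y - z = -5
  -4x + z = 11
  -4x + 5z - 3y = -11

x = -3, y = 6, z = -1

Row-reduce the augmented matrix:
R1 ← R1 / (6).
R2 ← R2 + 4·R1.
R3 ← R3 + 4·R1.
R2 ← R2 / (4/3).
R1 ← R1 − 1/3·R2.
R3 ← R3 + 5/3·R2.
R3 ← R3 / (19/4).
R1 ← R1 + 1/4·R3.
R2 ← R2 − 1/4·R3.
Reading off the reduced rows gives x = -3, y = 6, z = -1.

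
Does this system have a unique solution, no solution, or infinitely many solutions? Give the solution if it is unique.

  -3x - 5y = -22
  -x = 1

Row-reduce the augmented matrix:
R1 ← R1 / (-3).
R2 ← R2 + 1·R1.
R2 ← R2 / (5/3).
R1 ← R1 − 5/3·R2.
Reading off the reduced rows gives x = -1, y = 5.

x = -1, y = 5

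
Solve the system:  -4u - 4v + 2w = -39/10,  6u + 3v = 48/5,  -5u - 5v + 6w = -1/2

u = 8/5, v = 0, w = 5/4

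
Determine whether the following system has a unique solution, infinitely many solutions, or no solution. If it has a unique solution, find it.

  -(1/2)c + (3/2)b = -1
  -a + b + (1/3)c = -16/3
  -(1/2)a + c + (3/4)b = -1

Row-reduce the augmented matrix:
Swap R1 and R2.
R1 ← R1 / (-1).
R3 ← R3 + 1/2·R1.
R2 ← R2 / (3/2).
R1 ← R1 + 1·R2.
R3 ← R3 − 1/4·R2.
R3 ← R3 / (11/12).
R1 ← R1 + 2/3·R3.
R2 ← R2 + 1/3·R3.
Reading off the reduced rows gives a = 6, b = 0, c = 2.

a = 6, b = 0, c = 2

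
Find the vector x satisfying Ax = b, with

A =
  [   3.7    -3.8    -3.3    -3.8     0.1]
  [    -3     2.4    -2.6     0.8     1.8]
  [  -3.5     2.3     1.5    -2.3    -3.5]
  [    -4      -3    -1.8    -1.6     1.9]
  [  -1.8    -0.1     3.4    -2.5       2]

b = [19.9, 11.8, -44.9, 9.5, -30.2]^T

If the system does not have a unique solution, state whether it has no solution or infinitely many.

Row-reduce the augmented matrix:
R1 ← R1 / (37/10).
R2 ← R2 + 3·R1.
R3 ← R3 + 7/2·R1.
R4 ← R4 + 4·R1.
R5 ← R5 + 9/5·R1.
R2 ← R2 / (-126/185).
R1 ← R1 + 38/37·R2.
R3 ← R3 + 479/370·R2.
R4 ← R4 + 263/37·R2.
R5 ← R5 + 721/370·R2.
R3 ← R3 / (2648/315).
R1 ← R1 − 445/63·R3.
R2 ← R2 − 488/63·R3.
R4 ← R4 − 15653/315·R3.
R5 ← R5 − 152/9·R3.
R4 ← R4 / (361617/13240).
R1 ← R1 − 9857/2648·R4.
R2 ← R2 − 1584/331·R4.
R3 ← R3 + 491/2648·R4.
R5 ← R5 − 8787/1655·R4.
R5 ← R5 / (734796/120539).
R1 ← R1 + 120031/723234·R5.
R2 ← R2 + 56865/120539·R5.
R3 ← R3 + 484517/723234·R5.
R4 ← R4 − 313025/361617·R5.
Reading off the reduced rows gives x_1 = 2, x_2 = -3, x_3 = -6, x_4 = 5, x_5 = 3.

x_1 = 2, x_2 = -3, x_3 = -6, x_4 = 5, x_5 = 3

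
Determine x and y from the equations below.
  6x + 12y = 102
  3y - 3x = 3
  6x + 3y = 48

x = 5, y = 6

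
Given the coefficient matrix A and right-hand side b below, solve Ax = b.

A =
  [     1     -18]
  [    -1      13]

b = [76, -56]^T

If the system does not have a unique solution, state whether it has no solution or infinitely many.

Row-reduce the augmented matrix:
R2 ← R2 + 1·R1.
R2 ← R2 / (-5).
R1 ← R1 + 18·R2.
Reading off the reduced rows gives x_1 = 4, x_2 = -4.

x_1 = 4, x_2 = -4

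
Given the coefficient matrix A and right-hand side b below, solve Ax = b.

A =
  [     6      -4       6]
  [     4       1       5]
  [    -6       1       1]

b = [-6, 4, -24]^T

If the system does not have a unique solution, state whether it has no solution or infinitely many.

x_1 = 4, x_2 = 3, x_3 = -3

Row-reduce the augmented matrix:
R1 ← R1 / (6).
R2 ← R2 − 4·R1.
R3 ← R3 + 6·R1.
R2 ← R2 / (11/3).
R1 ← R1 + 2/3·R2.
R3 ← R3 + 3·R2.
R3 ← R3 / (86/11).
R1 ← R1 − 13/11·R3.
R2 ← R2 − 3/11·R3.
Reading off the reduced rows gives x_1 = 4, x_2 = 3, x_3 = -3.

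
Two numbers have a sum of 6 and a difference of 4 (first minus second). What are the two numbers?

first number: 5, second number: 1

Let x = first number, y = second number.
  x + y = 6
  x - y = 4
Row-reduce the augmented matrix:
R2 ← R2 − 1·R1.
R2 ← R2 / (-2).
R1 ← R1 − 1·R2.
Reading off the reduced rows gives x = 5, y = 1.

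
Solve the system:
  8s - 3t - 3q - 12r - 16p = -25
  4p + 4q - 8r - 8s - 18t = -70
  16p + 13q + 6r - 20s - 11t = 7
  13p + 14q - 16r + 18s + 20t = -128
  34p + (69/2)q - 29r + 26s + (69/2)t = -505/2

Row-reduce:
R1 ← R1 / (-16).
R2 ← R2 − 4·R1.
R3 ← R3 − 16·R1.
R4 ← R4 − 13·R1.
R5 ← R5 − 34·R1.
R2 ← R2 / (13/4).
R1 ← R1 − 3/16·R2.
R3 ← R3 − 10·R2.
R4 ← R4 − 185/16·R2.
R5 ← R5 − 225/8·R2.
R3 ← R3 / (362/13).
R1 ← R1 − 18/13·R3.
R2 ← R2 + 44/13·R3.
R4 ← R4 − 174/13·R3.
R5 ← R5 − 529/13·R3.
R4 ← R4 / (7736/181).
R1 ← R1 + 86/181·R4.
R2 ← R2 + 192/181·R4.
R3 ← R3 − 42/181·R4.
R5 ← R5 − 15472/181·R4.
Rank is 4 with 5 unknowns, leaving t free.

infinitely many solutions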